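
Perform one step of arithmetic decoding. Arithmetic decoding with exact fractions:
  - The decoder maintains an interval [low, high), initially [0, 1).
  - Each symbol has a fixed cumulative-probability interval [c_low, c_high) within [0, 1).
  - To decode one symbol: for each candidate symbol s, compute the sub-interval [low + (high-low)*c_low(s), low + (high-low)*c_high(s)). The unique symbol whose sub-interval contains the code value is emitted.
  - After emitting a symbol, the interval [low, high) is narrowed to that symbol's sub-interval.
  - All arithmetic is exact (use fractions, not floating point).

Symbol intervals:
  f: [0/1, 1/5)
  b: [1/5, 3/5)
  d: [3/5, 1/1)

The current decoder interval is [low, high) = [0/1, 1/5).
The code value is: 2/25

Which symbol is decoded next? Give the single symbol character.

Answer: b

Derivation:
Interval width = high − low = 1/5 − 0/1 = 1/5
Scaled code = (code − low) / width = (2/25 − 0/1) / 1/5 = 2/5
  f: [0/1, 1/5) 
  b: [1/5, 3/5) ← scaled code falls here ✓
  d: [3/5, 1/1) 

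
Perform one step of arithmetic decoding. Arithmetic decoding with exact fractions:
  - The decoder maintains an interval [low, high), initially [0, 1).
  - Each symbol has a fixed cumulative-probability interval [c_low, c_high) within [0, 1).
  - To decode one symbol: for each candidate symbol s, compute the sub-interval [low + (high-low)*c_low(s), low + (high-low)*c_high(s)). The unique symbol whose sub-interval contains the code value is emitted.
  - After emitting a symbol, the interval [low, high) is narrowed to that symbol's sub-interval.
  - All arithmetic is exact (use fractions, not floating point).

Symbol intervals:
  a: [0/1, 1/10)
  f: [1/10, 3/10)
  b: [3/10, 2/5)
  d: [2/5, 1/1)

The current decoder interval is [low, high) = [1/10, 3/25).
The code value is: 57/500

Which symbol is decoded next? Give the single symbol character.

Interval width = high − low = 3/25 − 1/10 = 1/50
Scaled code = (code − low) / width = (57/500 − 1/10) / 1/50 = 7/10
  a: [0/1, 1/10) 
  f: [1/10, 3/10) 
  b: [3/10, 2/5) 
  d: [2/5, 1/1) ← scaled code falls here ✓

Answer: d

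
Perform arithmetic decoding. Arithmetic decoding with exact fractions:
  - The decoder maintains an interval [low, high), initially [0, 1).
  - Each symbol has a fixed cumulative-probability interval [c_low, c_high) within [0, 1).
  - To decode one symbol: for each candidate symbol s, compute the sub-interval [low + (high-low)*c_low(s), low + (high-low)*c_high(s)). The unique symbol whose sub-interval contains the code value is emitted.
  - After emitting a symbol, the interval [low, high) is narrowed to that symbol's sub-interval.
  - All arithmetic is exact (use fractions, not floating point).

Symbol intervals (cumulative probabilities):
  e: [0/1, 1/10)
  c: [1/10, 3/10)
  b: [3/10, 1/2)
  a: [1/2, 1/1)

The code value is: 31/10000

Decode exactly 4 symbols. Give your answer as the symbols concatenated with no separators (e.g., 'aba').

Step 1: interval [0/1, 1/1), width = 1/1 - 0/1 = 1/1
  'e': [0/1 + 1/1*0/1, 0/1 + 1/1*1/10) = [0/1, 1/10) <- contains code 31/10000
  'c': [0/1 + 1/1*1/10, 0/1 + 1/1*3/10) = [1/10, 3/10)
  'b': [0/1 + 1/1*3/10, 0/1 + 1/1*1/2) = [3/10, 1/2)
  'a': [0/1 + 1/1*1/2, 0/1 + 1/1*1/1) = [1/2, 1/1)
  emit 'e', narrow to [0/1, 1/10)
Step 2: interval [0/1, 1/10), width = 1/10 - 0/1 = 1/10
  'e': [0/1 + 1/10*0/1, 0/1 + 1/10*1/10) = [0/1, 1/100) <- contains code 31/10000
  'c': [0/1 + 1/10*1/10, 0/1 + 1/10*3/10) = [1/100, 3/100)
  'b': [0/1 + 1/10*3/10, 0/1 + 1/10*1/2) = [3/100, 1/20)
  'a': [0/1 + 1/10*1/2, 0/1 + 1/10*1/1) = [1/20, 1/10)
  emit 'e', narrow to [0/1, 1/100)
Step 3: interval [0/1, 1/100), width = 1/100 - 0/1 = 1/100
  'e': [0/1 + 1/100*0/1, 0/1 + 1/100*1/10) = [0/1, 1/1000)
  'c': [0/1 + 1/100*1/10, 0/1 + 1/100*3/10) = [1/1000, 3/1000)
  'b': [0/1 + 1/100*3/10, 0/1 + 1/100*1/2) = [3/1000, 1/200) <- contains code 31/10000
  'a': [0/1 + 1/100*1/2, 0/1 + 1/100*1/1) = [1/200, 1/100)
  emit 'b', narrow to [3/1000, 1/200)
Step 4: interval [3/1000, 1/200), width = 1/200 - 3/1000 = 1/500
  'e': [3/1000 + 1/500*0/1, 3/1000 + 1/500*1/10) = [3/1000, 2/625) <- contains code 31/10000
  'c': [3/1000 + 1/500*1/10, 3/1000 + 1/500*3/10) = [2/625, 9/2500)
  'b': [3/1000 + 1/500*3/10, 3/1000 + 1/500*1/2) = [9/2500, 1/250)
  'a': [3/1000 + 1/500*1/2, 3/1000 + 1/500*1/1) = [1/250, 1/200)
  emit 'e', narrow to [3/1000, 2/625)

Answer: eebe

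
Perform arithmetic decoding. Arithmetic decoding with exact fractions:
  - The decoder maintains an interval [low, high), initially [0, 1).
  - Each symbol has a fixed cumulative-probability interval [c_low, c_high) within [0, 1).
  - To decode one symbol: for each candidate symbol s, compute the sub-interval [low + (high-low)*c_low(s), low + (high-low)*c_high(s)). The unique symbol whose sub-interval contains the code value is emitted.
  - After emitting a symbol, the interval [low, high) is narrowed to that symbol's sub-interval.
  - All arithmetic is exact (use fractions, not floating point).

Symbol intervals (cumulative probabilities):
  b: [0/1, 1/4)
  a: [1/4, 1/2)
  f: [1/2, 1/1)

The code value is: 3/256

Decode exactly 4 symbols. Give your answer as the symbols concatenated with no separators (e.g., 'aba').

Step 1: interval [0/1, 1/1), width = 1/1 - 0/1 = 1/1
  'b': [0/1 + 1/1*0/1, 0/1 + 1/1*1/4) = [0/1, 1/4) <- contains code 3/256
  'a': [0/1 + 1/1*1/4, 0/1 + 1/1*1/2) = [1/4, 1/2)
  'f': [0/1 + 1/1*1/2, 0/1 + 1/1*1/1) = [1/2, 1/1)
  emit 'b', narrow to [0/1, 1/4)
Step 2: interval [0/1, 1/4), width = 1/4 - 0/1 = 1/4
  'b': [0/1 + 1/4*0/1, 0/1 + 1/4*1/4) = [0/1, 1/16) <- contains code 3/256
  'a': [0/1 + 1/4*1/4, 0/1 + 1/4*1/2) = [1/16, 1/8)
  'f': [0/1 + 1/4*1/2, 0/1 + 1/4*1/1) = [1/8, 1/4)
  emit 'b', narrow to [0/1, 1/16)
Step 3: interval [0/1, 1/16), width = 1/16 - 0/1 = 1/16
  'b': [0/1 + 1/16*0/1, 0/1 + 1/16*1/4) = [0/1, 1/64) <- contains code 3/256
  'a': [0/1 + 1/16*1/4, 0/1 + 1/16*1/2) = [1/64, 1/32)
  'f': [0/1 + 1/16*1/2, 0/1 + 1/16*1/1) = [1/32, 1/16)
  emit 'b', narrow to [0/1, 1/64)
Step 4: interval [0/1, 1/64), width = 1/64 - 0/1 = 1/64
  'b': [0/1 + 1/64*0/1, 0/1 + 1/64*1/4) = [0/1, 1/256)
  'a': [0/1 + 1/64*1/4, 0/1 + 1/64*1/2) = [1/256, 1/128)
  'f': [0/1 + 1/64*1/2, 0/1 + 1/64*1/1) = [1/128, 1/64) <- contains code 3/256
  emit 'f', narrow to [1/128, 1/64)

Answer: bbbf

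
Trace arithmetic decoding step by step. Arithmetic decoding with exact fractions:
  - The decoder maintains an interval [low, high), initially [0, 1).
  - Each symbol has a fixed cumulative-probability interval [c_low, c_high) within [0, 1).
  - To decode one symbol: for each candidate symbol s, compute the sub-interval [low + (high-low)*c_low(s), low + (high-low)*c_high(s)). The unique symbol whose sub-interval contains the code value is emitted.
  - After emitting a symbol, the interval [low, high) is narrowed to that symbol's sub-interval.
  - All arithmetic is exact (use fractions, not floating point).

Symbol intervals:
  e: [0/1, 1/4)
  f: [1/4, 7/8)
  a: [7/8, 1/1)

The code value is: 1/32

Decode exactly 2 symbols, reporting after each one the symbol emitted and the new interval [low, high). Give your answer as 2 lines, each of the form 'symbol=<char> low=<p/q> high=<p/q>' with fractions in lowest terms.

Answer: symbol=e low=0/1 high=1/4
symbol=e low=0/1 high=1/16

Derivation:
Step 1: interval [0/1, 1/1), width = 1/1 - 0/1 = 1/1
  'e': [0/1 + 1/1*0/1, 0/1 + 1/1*1/4) = [0/1, 1/4) <- contains code 1/32
  'f': [0/1 + 1/1*1/4, 0/1 + 1/1*7/8) = [1/4, 7/8)
  'a': [0/1 + 1/1*7/8, 0/1 + 1/1*1/1) = [7/8, 1/1)
  emit 'e', narrow to [0/1, 1/4)
Step 2: interval [0/1, 1/4), width = 1/4 - 0/1 = 1/4
  'e': [0/1 + 1/4*0/1, 0/1 + 1/4*1/4) = [0/1, 1/16) <- contains code 1/32
  'f': [0/1 + 1/4*1/4, 0/1 + 1/4*7/8) = [1/16, 7/32)
  'a': [0/1 + 1/4*7/8, 0/1 + 1/4*1/1) = [7/32, 1/4)
  emit 'e', narrow to [0/1, 1/16)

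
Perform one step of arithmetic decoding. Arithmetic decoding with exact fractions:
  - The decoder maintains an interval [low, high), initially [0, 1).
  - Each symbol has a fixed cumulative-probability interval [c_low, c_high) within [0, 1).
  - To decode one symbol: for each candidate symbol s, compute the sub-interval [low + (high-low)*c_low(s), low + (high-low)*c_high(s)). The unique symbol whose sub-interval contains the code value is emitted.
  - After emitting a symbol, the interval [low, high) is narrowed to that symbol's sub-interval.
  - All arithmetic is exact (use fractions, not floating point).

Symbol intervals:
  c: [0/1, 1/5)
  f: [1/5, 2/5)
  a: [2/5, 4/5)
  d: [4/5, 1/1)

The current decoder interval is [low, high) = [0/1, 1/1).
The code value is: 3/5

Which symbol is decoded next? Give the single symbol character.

Answer: a

Derivation:
Interval width = high − low = 1/1 − 0/1 = 1/1
Scaled code = (code − low) / width = (3/5 − 0/1) / 1/1 = 3/5
  c: [0/1, 1/5) 
  f: [1/5, 2/5) 
  a: [2/5, 4/5) ← scaled code falls here ✓
  d: [4/5, 1/1) 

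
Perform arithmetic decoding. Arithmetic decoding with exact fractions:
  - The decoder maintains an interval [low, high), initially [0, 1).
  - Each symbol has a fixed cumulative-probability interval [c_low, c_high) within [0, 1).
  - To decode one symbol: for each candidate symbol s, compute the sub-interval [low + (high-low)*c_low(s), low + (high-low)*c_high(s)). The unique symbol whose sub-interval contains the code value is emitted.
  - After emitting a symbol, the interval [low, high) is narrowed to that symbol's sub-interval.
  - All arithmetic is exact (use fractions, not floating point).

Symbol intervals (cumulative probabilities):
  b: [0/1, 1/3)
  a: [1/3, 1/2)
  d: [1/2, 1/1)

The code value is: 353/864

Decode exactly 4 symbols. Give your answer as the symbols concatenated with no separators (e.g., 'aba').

Answer: aada

Derivation:
Step 1: interval [0/1, 1/1), width = 1/1 - 0/1 = 1/1
  'b': [0/1 + 1/1*0/1, 0/1 + 1/1*1/3) = [0/1, 1/3)
  'a': [0/1 + 1/1*1/3, 0/1 + 1/1*1/2) = [1/3, 1/2) <- contains code 353/864
  'd': [0/1 + 1/1*1/2, 0/1 + 1/1*1/1) = [1/2, 1/1)
  emit 'a', narrow to [1/3, 1/2)
Step 2: interval [1/3, 1/2), width = 1/2 - 1/3 = 1/6
  'b': [1/3 + 1/6*0/1, 1/3 + 1/6*1/3) = [1/3, 7/18)
  'a': [1/3 + 1/6*1/3, 1/3 + 1/6*1/2) = [7/18, 5/12) <- contains code 353/864
  'd': [1/3 + 1/6*1/2, 1/3 + 1/6*1/1) = [5/12, 1/2)
  emit 'a', narrow to [7/18, 5/12)
Step 3: interval [7/18, 5/12), width = 5/12 - 7/18 = 1/36
  'b': [7/18 + 1/36*0/1, 7/18 + 1/36*1/3) = [7/18, 43/108)
  'a': [7/18 + 1/36*1/3, 7/18 + 1/36*1/2) = [43/108, 29/72)
  'd': [7/18 + 1/36*1/2, 7/18 + 1/36*1/1) = [29/72, 5/12) <- contains code 353/864
  emit 'd', narrow to [29/72, 5/12)
Step 4: interval [29/72, 5/12), width = 5/12 - 29/72 = 1/72
  'b': [29/72 + 1/72*0/1, 29/72 + 1/72*1/3) = [29/72, 11/27)
  'a': [29/72 + 1/72*1/3, 29/72 + 1/72*1/2) = [11/27, 59/144) <- contains code 353/864
  'd': [29/72 + 1/72*1/2, 29/72 + 1/72*1/1) = [59/144, 5/12)
  emit 'a', narrow to [11/27, 59/144)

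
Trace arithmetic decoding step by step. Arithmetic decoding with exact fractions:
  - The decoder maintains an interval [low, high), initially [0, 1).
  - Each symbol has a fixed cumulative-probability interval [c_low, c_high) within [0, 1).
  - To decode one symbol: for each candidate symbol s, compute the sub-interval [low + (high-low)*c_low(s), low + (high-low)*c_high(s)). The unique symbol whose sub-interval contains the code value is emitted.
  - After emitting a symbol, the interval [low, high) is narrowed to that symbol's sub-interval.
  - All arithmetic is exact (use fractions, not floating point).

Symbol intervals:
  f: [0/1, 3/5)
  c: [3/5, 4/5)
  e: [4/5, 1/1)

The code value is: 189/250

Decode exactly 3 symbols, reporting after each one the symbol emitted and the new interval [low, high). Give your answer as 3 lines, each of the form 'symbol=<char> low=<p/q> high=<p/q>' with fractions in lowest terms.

Step 1: interval [0/1, 1/1), width = 1/1 - 0/1 = 1/1
  'f': [0/1 + 1/1*0/1, 0/1 + 1/1*3/5) = [0/1, 3/5)
  'c': [0/1 + 1/1*3/5, 0/1 + 1/1*4/5) = [3/5, 4/5) <- contains code 189/250
  'e': [0/1 + 1/1*4/5, 0/1 + 1/1*1/1) = [4/5, 1/1)
  emit 'c', narrow to [3/5, 4/5)
Step 2: interval [3/5, 4/5), width = 4/5 - 3/5 = 1/5
  'f': [3/5 + 1/5*0/1, 3/5 + 1/5*3/5) = [3/5, 18/25)
  'c': [3/5 + 1/5*3/5, 3/5 + 1/5*4/5) = [18/25, 19/25) <- contains code 189/250
  'e': [3/5 + 1/5*4/5, 3/5 + 1/5*1/1) = [19/25, 4/5)
  emit 'c', narrow to [18/25, 19/25)
Step 3: interval [18/25, 19/25), width = 19/25 - 18/25 = 1/25
  'f': [18/25 + 1/25*0/1, 18/25 + 1/25*3/5) = [18/25, 93/125)
  'c': [18/25 + 1/25*3/5, 18/25 + 1/25*4/5) = [93/125, 94/125)
  'e': [18/25 + 1/25*4/5, 18/25 + 1/25*1/1) = [94/125, 19/25) <- contains code 189/250
  emit 'e', narrow to [94/125, 19/25)

Answer: symbol=c low=3/5 high=4/5
symbol=c low=18/25 high=19/25
symbol=e low=94/125 high=19/25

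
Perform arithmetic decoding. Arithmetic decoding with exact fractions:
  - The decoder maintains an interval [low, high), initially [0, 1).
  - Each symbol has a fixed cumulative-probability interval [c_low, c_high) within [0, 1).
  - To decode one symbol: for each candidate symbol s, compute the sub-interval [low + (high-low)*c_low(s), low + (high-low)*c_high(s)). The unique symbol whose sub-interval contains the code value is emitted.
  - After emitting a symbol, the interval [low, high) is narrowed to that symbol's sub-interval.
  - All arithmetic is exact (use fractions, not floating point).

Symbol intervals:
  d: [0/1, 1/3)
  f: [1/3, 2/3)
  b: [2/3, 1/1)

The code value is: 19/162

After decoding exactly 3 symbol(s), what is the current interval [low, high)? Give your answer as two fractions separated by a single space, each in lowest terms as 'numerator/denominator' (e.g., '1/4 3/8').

Step 1: interval [0/1, 1/1), width = 1/1 - 0/1 = 1/1
  'd': [0/1 + 1/1*0/1, 0/1 + 1/1*1/3) = [0/1, 1/3) <- contains code 19/162
  'f': [0/1 + 1/1*1/3, 0/1 + 1/1*2/3) = [1/3, 2/3)
  'b': [0/1 + 1/1*2/3, 0/1 + 1/1*1/1) = [2/3, 1/1)
  emit 'd', narrow to [0/1, 1/3)
Step 2: interval [0/1, 1/3), width = 1/3 - 0/1 = 1/3
  'd': [0/1 + 1/3*0/1, 0/1 + 1/3*1/3) = [0/1, 1/9)
  'f': [0/1 + 1/3*1/3, 0/1 + 1/3*2/3) = [1/9, 2/9) <- contains code 19/162
  'b': [0/1 + 1/3*2/3, 0/1 + 1/3*1/1) = [2/9, 1/3)
  emit 'f', narrow to [1/9, 2/9)
Step 3: interval [1/9, 2/9), width = 2/9 - 1/9 = 1/9
  'd': [1/9 + 1/9*0/1, 1/9 + 1/9*1/3) = [1/9, 4/27) <- contains code 19/162
  'f': [1/9 + 1/9*1/3, 1/9 + 1/9*2/3) = [4/27, 5/27)
  'b': [1/9 + 1/9*2/3, 1/9 + 1/9*1/1) = [5/27, 2/9)
  emit 'd', narrow to [1/9, 4/27)

Answer: 1/9 4/27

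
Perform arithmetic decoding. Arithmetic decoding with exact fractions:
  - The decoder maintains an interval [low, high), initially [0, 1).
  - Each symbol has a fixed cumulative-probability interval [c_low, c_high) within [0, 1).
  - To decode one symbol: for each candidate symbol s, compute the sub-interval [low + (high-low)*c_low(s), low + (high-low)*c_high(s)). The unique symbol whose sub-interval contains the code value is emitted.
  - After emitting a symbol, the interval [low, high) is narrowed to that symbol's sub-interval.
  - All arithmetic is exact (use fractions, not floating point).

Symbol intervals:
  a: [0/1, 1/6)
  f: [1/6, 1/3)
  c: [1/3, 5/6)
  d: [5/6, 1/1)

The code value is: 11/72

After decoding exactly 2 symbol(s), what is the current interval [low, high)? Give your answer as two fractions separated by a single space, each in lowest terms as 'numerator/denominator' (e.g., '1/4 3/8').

Step 1: interval [0/1, 1/1), width = 1/1 - 0/1 = 1/1
  'a': [0/1 + 1/1*0/1, 0/1 + 1/1*1/6) = [0/1, 1/6) <- contains code 11/72
  'f': [0/1 + 1/1*1/6, 0/1 + 1/1*1/3) = [1/6, 1/3)
  'c': [0/1 + 1/1*1/3, 0/1 + 1/1*5/6) = [1/3, 5/6)
  'd': [0/1 + 1/1*5/6, 0/1 + 1/1*1/1) = [5/6, 1/1)
  emit 'a', narrow to [0/1, 1/6)
Step 2: interval [0/1, 1/6), width = 1/6 - 0/1 = 1/6
  'a': [0/1 + 1/6*0/1, 0/1 + 1/6*1/6) = [0/1, 1/36)
  'f': [0/1 + 1/6*1/6, 0/1 + 1/6*1/3) = [1/36, 1/18)
  'c': [0/1 + 1/6*1/3, 0/1 + 1/6*5/6) = [1/18, 5/36)
  'd': [0/1 + 1/6*5/6, 0/1 + 1/6*1/1) = [5/36, 1/6) <- contains code 11/72
  emit 'd', narrow to [5/36, 1/6)

Answer: 5/36 1/6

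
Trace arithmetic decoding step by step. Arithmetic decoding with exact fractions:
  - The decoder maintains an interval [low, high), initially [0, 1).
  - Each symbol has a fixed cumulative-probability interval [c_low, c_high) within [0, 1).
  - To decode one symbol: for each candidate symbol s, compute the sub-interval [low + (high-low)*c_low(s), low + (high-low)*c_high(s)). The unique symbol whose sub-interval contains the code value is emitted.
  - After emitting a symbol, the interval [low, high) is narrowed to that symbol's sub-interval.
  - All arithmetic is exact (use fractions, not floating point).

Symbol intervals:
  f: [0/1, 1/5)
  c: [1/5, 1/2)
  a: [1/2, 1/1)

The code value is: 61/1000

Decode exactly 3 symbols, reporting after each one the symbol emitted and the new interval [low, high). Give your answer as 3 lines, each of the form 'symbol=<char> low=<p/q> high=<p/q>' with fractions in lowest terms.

Step 1: interval [0/1, 1/1), width = 1/1 - 0/1 = 1/1
  'f': [0/1 + 1/1*0/1, 0/1 + 1/1*1/5) = [0/1, 1/5) <- contains code 61/1000
  'c': [0/1 + 1/1*1/5, 0/1 + 1/1*1/2) = [1/5, 1/2)
  'a': [0/1 + 1/1*1/2, 0/1 + 1/1*1/1) = [1/2, 1/1)
  emit 'f', narrow to [0/1, 1/5)
Step 2: interval [0/1, 1/5), width = 1/5 - 0/1 = 1/5
  'f': [0/1 + 1/5*0/1, 0/1 + 1/5*1/5) = [0/1, 1/25)
  'c': [0/1 + 1/5*1/5, 0/1 + 1/5*1/2) = [1/25, 1/10) <- contains code 61/1000
  'a': [0/1 + 1/5*1/2, 0/1 + 1/5*1/1) = [1/10, 1/5)
  emit 'c', narrow to [1/25, 1/10)
Step 3: interval [1/25, 1/10), width = 1/10 - 1/25 = 3/50
  'f': [1/25 + 3/50*0/1, 1/25 + 3/50*1/5) = [1/25, 13/250)
  'c': [1/25 + 3/50*1/5, 1/25 + 3/50*1/2) = [13/250, 7/100) <- contains code 61/1000
  'a': [1/25 + 3/50*1/2, 1/25 + 3/50*1/1) = [7/100, 1/10)
  emit 'c', narrow to [13/250, 7/100)

Answer: symbol=f low=0/1 high=1/5
symbol=c low=1/25 high=1/10
symbol=c low=13/250 high=7/100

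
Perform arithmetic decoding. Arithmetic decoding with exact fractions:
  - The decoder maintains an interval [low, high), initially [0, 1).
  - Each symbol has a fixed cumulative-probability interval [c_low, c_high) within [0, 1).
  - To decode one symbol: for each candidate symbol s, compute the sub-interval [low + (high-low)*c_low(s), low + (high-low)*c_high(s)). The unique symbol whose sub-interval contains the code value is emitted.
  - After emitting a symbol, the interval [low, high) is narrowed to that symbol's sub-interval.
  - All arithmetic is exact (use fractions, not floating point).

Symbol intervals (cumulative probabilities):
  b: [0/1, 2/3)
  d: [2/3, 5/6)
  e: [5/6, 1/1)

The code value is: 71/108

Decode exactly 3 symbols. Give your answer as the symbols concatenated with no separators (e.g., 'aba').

Answer: bee

Derivation:
Step 1: interval [0/1, 1/1), width = 1/1 - 0/1 = 1/1
  'b': [0/1 + 1/1*0/1, 0/1 + 1/1*2/3) = [0/1, 2/3) <- contains code 71/108
  'd': [0/1 + 1/1*2/3, 0/1 + 1/1*5/6) = [2/3, 5/6)
  'e': [0/1 + 1/1*5/6, 0/1 + 1/1*1/1) = [5/6, 1/1)
  emit 'b', narrow to [0/1, 2/3)
Step 2: interval [0/1, 2/3), width = 2/3 - 0/1 = 2/3
  'b': [0/1 + 2/3*0/1, 0/1 + 2/3*2/3) = [0/1, 4/9)
  'd': [0/1 + 2/3*2/3, 0/1 + 2/3*5/6) = [4/9, 5/9)
  'e': [0/1 + 2/3*5/6, 0/1 + 2/3*1/1) = [5/9, 2/3) <- contains code 71/108
  emit 'e', narrow to [5/9, 2/3)
Step 3: interval [5/9, 2/3), width = 2/3 - 5/9 = 1/9
  'b': [5/9 + 1/9*0/1, 5/9 + 1/9*2/3) = [5/9, 17/27)
  'd': [5/9 + 1/9*2/3, 5/9 + 1/9*5/6) = [17/27, 35/54)
  'e': [5/9 + 1/9*5/6, 5/9 + 1/9*1/1) = [35/54, 2/3) <- contains code 71/108
  emit 'e', narrow to [35/54, 2/3)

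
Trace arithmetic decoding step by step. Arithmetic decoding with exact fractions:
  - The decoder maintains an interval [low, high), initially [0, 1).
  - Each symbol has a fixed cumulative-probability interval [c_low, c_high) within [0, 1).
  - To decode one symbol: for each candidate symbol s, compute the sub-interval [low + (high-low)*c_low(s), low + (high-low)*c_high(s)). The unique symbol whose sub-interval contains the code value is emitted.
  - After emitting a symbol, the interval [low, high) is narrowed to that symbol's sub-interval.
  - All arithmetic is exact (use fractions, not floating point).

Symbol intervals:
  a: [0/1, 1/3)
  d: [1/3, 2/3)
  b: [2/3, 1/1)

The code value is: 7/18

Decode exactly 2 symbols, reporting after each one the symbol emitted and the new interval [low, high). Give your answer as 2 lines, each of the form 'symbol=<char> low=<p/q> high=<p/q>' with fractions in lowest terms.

Answer: symbol=d low=1/3 high=2/3
symbol=a low=1/3 high=4/9

Derivation:
Step 1: interval [0/1, 1/1), width = 1/1 - 0/1 = 1/1
  'a': [0/1 + 1/1*0/1, 0/1 + 1/1*1/3) = [0/1, 1/3)
  'd': [0/1 + 1/1*1/3, 0/1 + 1/1*2/3) = [1/3, 2/3) <- contains code 7/18
  'b': [0/1 + 1/1*2/3, 0/1 + 1/1*1/1) = [2/3, 1/1)
  emit 'd', narrow to [1/3, 2/3)
Step 2: interval [1/3, 2/3), width = 2/3 - 1/3 = 1/3
  'a': [1/3 + 1/3*0/1, 1/3 + 1/3*1/3) = [1/3, 4/9) <- contains code 7/18
  'd': [1/3 + 1/3*1/3, 1/3 + 1/3*2/3) = [4/9, 5/9)
  'b': [1/3 + 1/3*2/3, 1/3 + 1/3*1/1) = [5/9, 2/3)
  emit 'a', narrow to [1/3, 4/9)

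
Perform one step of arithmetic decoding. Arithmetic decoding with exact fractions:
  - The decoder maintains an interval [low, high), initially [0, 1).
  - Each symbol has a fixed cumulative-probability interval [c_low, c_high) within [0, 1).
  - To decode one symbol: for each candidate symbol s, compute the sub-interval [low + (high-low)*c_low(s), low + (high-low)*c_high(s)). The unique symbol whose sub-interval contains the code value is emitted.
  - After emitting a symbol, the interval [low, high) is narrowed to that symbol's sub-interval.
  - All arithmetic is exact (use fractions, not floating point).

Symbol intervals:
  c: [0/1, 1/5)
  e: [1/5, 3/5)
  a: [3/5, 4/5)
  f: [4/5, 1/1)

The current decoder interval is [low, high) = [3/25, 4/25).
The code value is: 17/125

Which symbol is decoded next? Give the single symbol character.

Interval width = high − low = 4/25 − 3/25 = 1/25
Scaled code = (code − low) / width = (17/125 − 3/25) / 1/25 = 2/5
  c: [0/1, 1/5) 
  e: [1/5, 3/5) ← scaled code falls here ✓
  a: [3/5, 4/5) 
  f: [4/5, 1/1) 

Answer: e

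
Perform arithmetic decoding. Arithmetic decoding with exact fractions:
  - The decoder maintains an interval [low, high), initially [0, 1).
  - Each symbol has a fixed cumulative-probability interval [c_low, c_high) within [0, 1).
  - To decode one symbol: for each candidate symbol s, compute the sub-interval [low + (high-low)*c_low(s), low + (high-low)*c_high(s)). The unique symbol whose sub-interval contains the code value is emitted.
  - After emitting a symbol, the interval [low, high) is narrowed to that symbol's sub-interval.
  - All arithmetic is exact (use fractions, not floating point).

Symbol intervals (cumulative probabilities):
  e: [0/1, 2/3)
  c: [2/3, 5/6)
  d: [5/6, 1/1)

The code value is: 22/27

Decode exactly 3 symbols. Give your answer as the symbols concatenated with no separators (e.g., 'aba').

Answer: cde

Derivation:
Step 1: interval [0/1, 1/1), width = 1/1 - 0/1 = 1/1
  'e': [0/1 + 1/1*0/1, 0/1 + 1/1*2/3) = [0/1, 2/3)
  'c': [0/1 + 1/1*2/3, 0/1 + 1/1*5/6) = [2/3, 5/6) <- contains code 22/27
  'd': [0/1 + 1/1*5/6, 0/1 + 1/1*1/1) = [5/6, 1/1)
  emit 'c', narrow to [2/3, 5/6)
Step 2: interval [2/3, 5/6), width = 5/6 - 2/3 = 1/6
  'e': [2/3 + 1/6*0/1, 2/3 + 1/6*2/3) = [2/3, 7/9)
  'c': [2/3 + 1/6*2/3, 2/3 + 1/6*5/6) = [7/9, 29/36)
  'd': [2/3 + 1/6*5/6, 2/3 + 1/6*1/1) = [29/36, 5/6) <- contains code 22/27
  emit 'd', narrow to [29/36, 5/6)
Step 3: interval [29/36, 5/6), width = 5/6 - 29/36 = 1/36
  'e': [29/36 + 1/36*0/1, 29/36 + 1/36*2/3) = [29/36, 89/108) <- contains code 22/27
  'c': [29/36 + 1/36*2/3, 29/36 + 1/36*5/6) = [89/108, 179/216)
  'd': [29/36 + 1/36*5/6, 29/36 + 1/36*1/1) = [179/216, 5/6)
  emit 'e', narrow to [29/36, 89/108)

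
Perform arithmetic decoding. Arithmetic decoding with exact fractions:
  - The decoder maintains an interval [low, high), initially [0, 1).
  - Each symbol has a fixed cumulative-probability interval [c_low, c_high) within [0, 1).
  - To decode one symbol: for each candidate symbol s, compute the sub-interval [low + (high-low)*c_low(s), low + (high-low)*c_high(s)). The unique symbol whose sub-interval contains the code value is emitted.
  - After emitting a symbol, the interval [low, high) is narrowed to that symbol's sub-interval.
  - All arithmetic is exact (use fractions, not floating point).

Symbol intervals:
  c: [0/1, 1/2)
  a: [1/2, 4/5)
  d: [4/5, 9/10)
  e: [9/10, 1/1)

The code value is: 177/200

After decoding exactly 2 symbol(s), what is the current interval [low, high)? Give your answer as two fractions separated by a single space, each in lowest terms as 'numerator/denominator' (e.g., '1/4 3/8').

Step 1: interval [0/1, 1/1), width = 1/1 - 0/1 = 1/1
  'c': [0/1 + 1/1*0/1, 0/1 + 1/1*1/2) = [0/1, 1/2)
  'a': [0/1 + 1/1*1/2, 0/1 + 1/1*4/5) = [1/2, 4/5)
  'd': [0/1 + 1/1*4/5, 0/1 + 1/1*9/10) = [4/5, 9/10) <- contains code 177/200
  'e': [0/1 + 1/1*9/10, 0/1 + 1/1*1/1) = [9/10, 1/1)
  emit 'd', narrow to [4/5, 9/10)
Step 2: interval [4/5, 9/10), width = 9/10 - 4/5 = 1/10
  'c': [4/5 + 1/10*0/1, 4/5 + 1/10*1/2) = [4/5, 17/20)
  'a': [4/5 + 1/10*1/2, 4/5 + 1/10*4/5) = [17/20, 22/25)
  'd': [4/5 + 1/10*4/5, 4/5 + 1/10*9/10) = [22/25, 89/100) <- contains code 177/200
  'e': [4/5 + 1/10*9/10, 4/5 + 1/10*1/1) = [89/100, 9/10)
  emit 'd', narrow to [22/25, 89/100)

Answer: 22/25 89/100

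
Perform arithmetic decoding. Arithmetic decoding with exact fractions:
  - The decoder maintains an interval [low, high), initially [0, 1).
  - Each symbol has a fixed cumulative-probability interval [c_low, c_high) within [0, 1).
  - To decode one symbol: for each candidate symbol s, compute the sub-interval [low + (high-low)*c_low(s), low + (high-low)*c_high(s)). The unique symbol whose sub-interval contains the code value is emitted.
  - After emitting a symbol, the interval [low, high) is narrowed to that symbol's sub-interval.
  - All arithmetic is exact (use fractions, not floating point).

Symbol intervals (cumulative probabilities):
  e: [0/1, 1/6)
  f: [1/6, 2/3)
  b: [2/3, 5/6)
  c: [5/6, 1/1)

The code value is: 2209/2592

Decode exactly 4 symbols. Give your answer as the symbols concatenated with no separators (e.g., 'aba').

Answer: cebe

Derivation:
Step 1: interval [0/1, 1/1), width = 1/1 - 0/1 = 1/1
  'e': [0/1 + 1/1*0/1, 0/1 + 1/1*1/6) = [0/1, 1/6)
  'f': [0/1 + 1/1*1/6, 0/1 + 1/1*2/3) = [1/6, 2/3)
  'b': [0/1 + 1/1*2/3, 0/1 + 1/1*5/6) = [2/3, 5/6)
  'c': [0/1 + 1/1*5/6, 0/1 + 1/1*1/1) = [5/6, 1/1) <- contains code 2209/2592
  emit 'c', narrow to [5/6, 1/1)
Step 2: interval [5/6, 1/1), width = 1/1 - 5/6 = 1/6
  'e': [5/6 + 1/6*0/1, 5/6 + 1/6*1/6) = [5/6, 31/36) <- contains code 2209/2592
  'f': [5/6 + 1/6*1/6, 5/6 + 1/6*2/3) = [31/36, 17/18)
  'b': [5/6 + 1/6*2/3, 5/6 + 1/6*5/6) = [17/18, 35/36)
  'c': [5/6 + 1/6*5/6, 5/6 + 1/6*1/1) = [35/36, 1/1)
  emit 'e', narrow to [5/6, 31/36)
Step 3: interval [5/6, 31/36), width = 31/36 - 5/6 = 1/36
  'e': [5/6 + 1/36*0/1, 5/6 + 1/36*1/6) = [5/6, 181/216)
  'f': [5/6 + 1/36*1/6, 5/6 + 1/36*2/3) = [181/216, 23/27)
  'b': [5/6 + 1/36*2/3, 5/6 + 1/36*5/6) = [23/27, 185/216) <- contains code 2209/2592
  'c': [5/6 + 1/36*5/6, 5/6 + 1/36*1/1) = [185/216, 31/36)
  emit 'b', narrow to [23/27, 185/216)
Step 4: interval [23/27, 185/216), width = 185/216 - 23/27 = 1/216
  'e': [23/27 + 1/216*0/1, 23/27 + 1/216*1/6) = [23/27, 1105/1296) <- contains code 2209/2592
  'f': [23/27 + 1/216*1/6, 23/27 + 1/216*2/3) = [1105/1296, 277/324)
  'b': [23/27 + 1/216*2/3, 23/27 + 1/216*5/6) = [277/324, 1109/1296)
  'c': [23/27 + 1/216*5/6, 23/27 + 1/216*1/1) = [1109/1296, 185/216)
  emit 'e', narrow to [23/27, 1105/1296)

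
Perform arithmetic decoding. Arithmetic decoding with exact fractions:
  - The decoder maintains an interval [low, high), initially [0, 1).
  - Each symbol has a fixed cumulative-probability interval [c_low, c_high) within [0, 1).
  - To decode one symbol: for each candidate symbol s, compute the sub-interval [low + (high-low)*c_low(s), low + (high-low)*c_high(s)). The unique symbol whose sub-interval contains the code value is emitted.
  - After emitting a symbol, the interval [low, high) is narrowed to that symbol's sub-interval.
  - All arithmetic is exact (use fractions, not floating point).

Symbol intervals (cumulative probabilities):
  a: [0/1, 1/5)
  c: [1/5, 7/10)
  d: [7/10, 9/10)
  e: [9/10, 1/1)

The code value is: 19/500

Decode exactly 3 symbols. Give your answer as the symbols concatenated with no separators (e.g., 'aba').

Step 1: interval [0/1, 1/1), width = 1/1 - 0/1 = 1/1
  'a': [0/1 + 1/1*0/1, 0/1 + 1/1*1/5) = [0/1, 1/5) <- contains code 19/500
  'c': [0/1 + 1/1*1/5, 0/1 + 1/1*7/10) = [1/5, 7/10)
  'd': [0/1 + 1/1*7/10, 0/1 + 1/1*9/10) = [7/10, 9/10)
  'e': [0/1 + 1/1*9/10, 0/1 + 1/1*1/1) = [9/10, 1/1)
  emit 'a', narrow to [0/1, 1/5)
Step 2: interval [0/1, 1/5), width = 1/5 - 0/1 = 1/5
  'a': [0/1 + 1/5*0/1, 0/1 + 1/5*1/5) = [0/1, 1/25) <- contains code 19/500
  'c': [0/1 + 1/5*1/5, 0/1 + 1/5*7/10) = [1/25, 7/50)
  'd': [0/1 + 1/5*7/10, 0/1 + 1/5*9/10) = [7/50, 9/50)
  'e': [0/1 + 1/5*9/10, 0/1 + 1/5*1/1) = [9/50, 1/5)
  emit 'a', narrow to [0/1, 1/25)
Step 3: interval [0/1, 1/25), width = 1/25 - 0/1 = 1/25
  'a': [0/1 + 1/25*0/1, 0/1 + 1/25*1/5) = [0/1, 1/125)
  'c': [0/1 + 1/25*1/5, 0/1 + 1/25*7/10) = [1/125, 7/250)
  'd': [0/1 + 1/25*7/10, 0/1 + 1/25*9/10) = [7/250, 9/250)
  'e': [0/1 + 1/25*9/10, 0/1 + 1/25*1/1) = [9/250, 1/25) <- contains code 19/500
  emit 'e', narrow to [9/250, 1/25)

Answer: aae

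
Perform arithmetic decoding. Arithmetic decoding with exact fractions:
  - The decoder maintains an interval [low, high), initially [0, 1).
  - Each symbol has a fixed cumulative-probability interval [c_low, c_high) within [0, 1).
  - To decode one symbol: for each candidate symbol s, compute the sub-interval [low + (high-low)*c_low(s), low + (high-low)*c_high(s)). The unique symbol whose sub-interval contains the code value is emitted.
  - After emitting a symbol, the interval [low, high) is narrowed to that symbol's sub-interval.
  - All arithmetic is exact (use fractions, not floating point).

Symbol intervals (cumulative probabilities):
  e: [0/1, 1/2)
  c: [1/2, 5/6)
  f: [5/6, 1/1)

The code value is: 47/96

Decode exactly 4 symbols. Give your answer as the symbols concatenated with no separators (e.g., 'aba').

Step 1: interval [0/1, 1/1), width = 1/1 - 0/1 = 1/1
  'e': [0/1 + 1/1*0/1, 0/1 + 1/1*1/2) = [0/1, 1/2) <- contains code 47/96
  'c': [0/1 + 1/1*1/2, 0/1 + 1/1*5/6) = [1/2, 5/6)
  'f': [0/1 + 1/1*5/6, 0/1 + 1/1*1/1) = [5/6, 1/1)
  emit 'e', narrow to [0/1, 1/2)
Step 2: interval [0/1, 1/2), width = 1/2 - 0/1 = 1/2
  'e': [0/1 + 1/2*0/1, 0/1 + 1/2*1/2) = [0/1, 1/4)
  'c': [0/1 + 1/2*1/2, 0/1 + 1/2*5/6) = [1/4, 5/12)
  'f': [0/1 + 1/2*5/6, 0/1 + 1/2*1/1) = [5/12, 1/2) <- contains code 47/96
  emit 'f', narrow to [5/12, 1/2)
Step 3: interval [5/12, 1/2), width = 1/2 - 5/12 = 1/12
  'e': [5/12 + 1/12*0/1, 5/12 + 1/12*1/2) = [5/12, 11/24)
  'c': [5/12 + 1/12*1/2, 5/12 + 1/12*5/6) = [11/24, 35/72)
  'f': [5/12 + 1/12*5/6, 5/12 + 1/12*1/1) = [35/72, 1/2) <- contains code 47/96
  emit 'f', narrow to [35/72, 1/2)
Step 4: interval [35/72, 1/2), width = 1/2 - 35/72 = 1/72
  'e': [35/72 + 1/72*0/1, 35/72 + 1/72*1/2) = [35/72, 71/144) <- contains code 47/96
  'c': [35/72 + 1/72*1/2, 35/72 + 1/72*5/6) = [71/144, 215/432)
  'f': [35/72 + 1/72*5/6, 35/72 + 1/72*1/1) = [215/432, 1/2)
  emit 'e', narrow to [35/72, 71/144)

Answer: effe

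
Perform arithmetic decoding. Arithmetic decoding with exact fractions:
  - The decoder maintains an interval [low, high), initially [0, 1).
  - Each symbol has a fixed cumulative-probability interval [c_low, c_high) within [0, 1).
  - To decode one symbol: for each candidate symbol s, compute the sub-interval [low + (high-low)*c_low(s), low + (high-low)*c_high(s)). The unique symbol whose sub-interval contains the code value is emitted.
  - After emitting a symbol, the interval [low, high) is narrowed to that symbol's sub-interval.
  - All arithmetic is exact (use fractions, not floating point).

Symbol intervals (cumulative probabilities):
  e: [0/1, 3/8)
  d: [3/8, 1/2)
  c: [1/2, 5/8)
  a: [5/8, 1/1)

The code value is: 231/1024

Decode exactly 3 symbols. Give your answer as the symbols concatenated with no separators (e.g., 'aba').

Step 1: interval [0/1, 1/1), width = 1/1 - 0/1 = 1/1
  'e': [0/1 + 1/1*0/1, 0/1 + 1/1*3/8) = [0/1, 3/8) <- contains code 231/1024
  'd': [0/1 + 1/1*3/8, 0/1 + 1/1*1/2) = [3/8, 1/2)
  'c': [0/1 + 1/1*1/2, 0/1 + 1/1*5/8) = [1/2, 5/8)
  'a': [0/1 + 1/1*5/8, 0/1 + 1/1*1/1) = [5/8, 1/1)
  emit 'e', narrow to [0/1, 3/8)
Step 2: interval [0/1, 3/8), width = 3/8 - 0/1 = 3/8
  'e': [0/1 + 3/8*0/1, 0/1 + 3/8*3/8) = [0/1, 9/64)
  'd': [0/1 + 3/8*3/8, 0/1 + 3/8*1/2) = [9/64, 3/16)
  'c': [0/1 + 3/8*1/2, 0/1 + 3/8*5/8) = [3/16, 15/64) <- contains code 231/1024
  'a': [0/1 + 3/8*5/8, 0/1 + 3/8*1/1) = [15/64, 3/8)
  emit 'c', narrow to [3/16, 15/64)
Step 3: interval [3/16, 15/64), width = 15/64 - 3/16 = 3/64
  'e': [3/16 + 3/64*0/1, 3/16 + 3/64*3/8) = [3/16, 105/512)
  'd': [3/16 + 3/64*3/8, 3/16 + 3/64*1/2) = [105/512, 27/128)
  'c': [3/16 + 3/64*1/2, 3/16 + 3/64*5/8) = [27/128, 111/512)
  'a': [3/16 + 3/64*5/8, 3/16 + 3/64*1/1) = [111/512, 15/64) <- contains code 231/1024
  emit 'a', narrow to [111/512, 15/64)

Answer: eca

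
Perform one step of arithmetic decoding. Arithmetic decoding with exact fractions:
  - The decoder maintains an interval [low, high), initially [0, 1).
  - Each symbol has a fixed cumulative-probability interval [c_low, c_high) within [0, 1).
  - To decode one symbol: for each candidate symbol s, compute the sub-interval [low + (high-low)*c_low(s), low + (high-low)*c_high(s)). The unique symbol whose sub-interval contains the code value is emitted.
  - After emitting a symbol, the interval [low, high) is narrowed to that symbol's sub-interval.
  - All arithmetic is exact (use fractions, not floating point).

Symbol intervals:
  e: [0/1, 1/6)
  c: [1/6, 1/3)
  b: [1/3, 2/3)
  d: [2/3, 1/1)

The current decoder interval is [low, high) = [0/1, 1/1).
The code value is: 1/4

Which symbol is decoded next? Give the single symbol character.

Answer: c

Derivation:
Interval width = high − low = 1/1 − 0/1 = 1/1
Scaled code = (code − low) / width = (1/4 − 0/1) / 1/1 = 1/4
  e: [0/1, 1/6) 
  c: [1/6, 1/3) ← scaled code falls here ✓
  b: [1/3, 2/3) 
  d: [2/3, 1/1) 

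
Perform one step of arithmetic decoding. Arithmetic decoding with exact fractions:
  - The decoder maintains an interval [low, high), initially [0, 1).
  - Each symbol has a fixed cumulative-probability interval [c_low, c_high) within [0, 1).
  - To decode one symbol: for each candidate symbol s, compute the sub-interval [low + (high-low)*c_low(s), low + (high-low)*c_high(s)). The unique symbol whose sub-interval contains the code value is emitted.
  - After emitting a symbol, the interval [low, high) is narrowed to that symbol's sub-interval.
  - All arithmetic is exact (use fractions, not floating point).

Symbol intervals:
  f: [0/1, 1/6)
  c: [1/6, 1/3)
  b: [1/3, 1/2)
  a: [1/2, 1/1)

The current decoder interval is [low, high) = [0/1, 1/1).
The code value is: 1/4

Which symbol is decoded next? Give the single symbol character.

Interval width = high − low = 1/1 − 0/1 = 1/1
Scaled code = (code − low) / width = (1/4 − 0/1) / 1/1 = 1/4
  f: [0/1, 1/6) 
  c: [1/6, 1/3) ← scaled code falls here ✓
  b: [1/3, 1/2) 
  a: [1/2, 1/1) 

Answer: c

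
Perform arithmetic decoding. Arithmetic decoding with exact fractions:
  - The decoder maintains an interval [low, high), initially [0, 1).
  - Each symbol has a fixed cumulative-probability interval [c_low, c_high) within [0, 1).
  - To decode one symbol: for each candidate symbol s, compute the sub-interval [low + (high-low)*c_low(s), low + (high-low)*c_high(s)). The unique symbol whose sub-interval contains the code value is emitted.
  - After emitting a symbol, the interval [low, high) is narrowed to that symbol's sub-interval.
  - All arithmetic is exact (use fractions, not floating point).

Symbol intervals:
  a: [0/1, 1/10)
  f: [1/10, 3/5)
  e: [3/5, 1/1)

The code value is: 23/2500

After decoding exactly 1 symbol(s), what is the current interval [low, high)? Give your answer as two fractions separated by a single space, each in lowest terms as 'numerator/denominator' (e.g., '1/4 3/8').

Answer: 0/1 1/10

Derivation:
Step 1: interval [0/1, 1/1), width = 1/1 - 0/1 = 1/1
  'a': [0/1 + 1/1*0/1, 0/1 + 1/1*1/10) = [0/1, 1/10) <- contains code 23/2500
  'f': [0/1 + 1/1*1/10, 0/1 + 1/1*3/5) = [1/10, 3/5)
  'e': [0/1 + 1/1*3/5, 0/1 + 1/1*1/1) = [3/5, 1/1)
  emit 'a', narrow to [0/1, 1/10)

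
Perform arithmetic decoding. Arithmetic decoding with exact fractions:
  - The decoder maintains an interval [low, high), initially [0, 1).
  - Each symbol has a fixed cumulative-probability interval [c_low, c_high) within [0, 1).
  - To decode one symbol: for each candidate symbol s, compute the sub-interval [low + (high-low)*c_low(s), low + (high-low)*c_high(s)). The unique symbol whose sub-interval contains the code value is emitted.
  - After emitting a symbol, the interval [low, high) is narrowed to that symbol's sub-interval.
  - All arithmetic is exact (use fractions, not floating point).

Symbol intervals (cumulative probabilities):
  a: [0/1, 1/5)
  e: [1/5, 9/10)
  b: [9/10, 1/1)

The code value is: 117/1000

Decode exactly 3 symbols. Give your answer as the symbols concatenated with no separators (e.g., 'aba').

Answer: aee

Derivation:
Step 1: interval [0/1, 1/1), width = 1/1 - 0/1 = 1/1
  'a': [0/1 + 1/1*0/1, 0/1 + 1/1*1/5) = [0/1, 1/5) <- contains code 117/1000
  'e': [0/1 + 1/1*1/5, 0/1 + 1/1*9/10) = [1/5, 9/10)
  'b': [0/1 + 1/1*9/10, 0/1 + 1/1*1/1) = [9/10, 1/1)
  emit 'a', narrow to [0/1, 1/5)
Step 2: interval [0/1, 1/5), width = 1/5 - 0/1 = 1/5
  'a': [0/1 + 1/5*0/1, 0/1 + 1/5*1/5) = [0/1, 1/25)
  'e': [0/1 + 1/5*1/5, 0/1 + 1/5*9/10) = [1/25, 9/50) <- contains code 117/1000
  'b': [0/1 + 1/5*9/10, 0/1 + 1/5*1/1) = [9/50, 1/5)
  emit 'e', narrow to [1/25, 9/50)
Step 3: interval [1/25, 9/50), width = 9/50 - 1/25 = 7/50
  'a': [1/25 + 7/50*0/1, 1/25 + 7/50*1/5) = [1/25, 17/250)
  'e': [1/25 + 7/50*1/5, 1/25 + 7/50*9/10) = [17/250, 83/500) <- contains code 117/1000
  'b': [1/25 + 7/50*9/10, 1/25 + 7/50*1/1) = [83/500, 9/50)
  emit 'e', narrow to [17/250, 83/500)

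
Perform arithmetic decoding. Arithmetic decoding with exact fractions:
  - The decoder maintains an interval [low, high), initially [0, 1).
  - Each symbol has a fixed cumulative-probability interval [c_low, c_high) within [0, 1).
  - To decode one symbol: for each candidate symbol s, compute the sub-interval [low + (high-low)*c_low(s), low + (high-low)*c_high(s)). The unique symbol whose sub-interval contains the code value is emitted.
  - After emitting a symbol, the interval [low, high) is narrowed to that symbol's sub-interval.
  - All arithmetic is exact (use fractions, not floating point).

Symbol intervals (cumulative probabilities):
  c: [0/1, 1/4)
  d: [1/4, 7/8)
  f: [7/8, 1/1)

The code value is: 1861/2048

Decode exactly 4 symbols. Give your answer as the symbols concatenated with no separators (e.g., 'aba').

Answer: fdcc

Derivation:
Step 1: interval [0/1, 1/1), width = 1/1 - 0/1 = 1/1
  'c': [0/1 + 1/1*0/1, 0/1 + 1/1*1/4) = [0/1, 1/4)
  'd': [0/1 + 1/1*1/4, 0/1 + 1/1*7/8) = [1/4, 7/8)
  'f': [0/1 + 1/1*7/8, 0/1 + 1/1*1/1) = [7/8, 1/1) <- contains code 1861/2048
  emit 'f', narrow to [7/8, 1/1)
Step 2: interval [7/8, 1/1), width = 1/1 - 7/8 = 1/8
  'c': [7/8 + 1/8*0/1, 7/8 + 1/8*1/4) = [7/8, 29/32)
  'd': [7/8 + 1/8*1/4, 7/8 + 1/8*7/8) = [29/32, 63/64) <- contains code 1861/2048
  'f': [7/8 + 1/8*7/8, 7/8 + 1/8*1/1) = [63/64, 1/1)
  emit 'd', narrow to [29/32, 63/64)
Step 3: interval [29/32, 63/64), width = 63/64 - 29/32 = 5/64
  'c': [29/32 + 5/64*0/1, 29/32 + 5/64*1/4) = [29/32, 237/256) <- contains code 1861/2048
  'd': [29/32 + 5/64*1/4, 29/32 + 5/64*7/8) = [237/256, 499/512)
  'f': [29/32 + 5/64*7/8, 29/32 + 5/64*1/1) = [499/512, 63/64)
  emit 'c', narrow to [29/32, 237/256)
Step 4: interval [29/32, 237/256), width = 237/256 - 29/32 = 5/256
  'c': [29/32 + 5/256*0/1, 29/32 + 5/256*1/4) = [29/32, 933/1024) <- contains code 1861/2048
  'd': [29/32 + 5/256*1/4, 29/32 + 5/256*7/8) = [933/1024, 1891/2048)
  'f': [29/32 + 5/256*7/8, 29/32 + 5/256*1/1) = [1891/2048, 237/256)
  emit 'c', narrow to [29/32, 933/1024)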